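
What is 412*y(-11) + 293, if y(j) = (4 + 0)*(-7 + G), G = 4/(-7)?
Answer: -85293/7 ≈ -12185.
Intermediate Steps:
G = -4/7 (G = 4*(-1/7) = -4/7 ≈ -0.57143)
y(j) = -212/7 (y(j) = (4 + 0)*(-7 - 4/7) = 4*(-53/7) = -212/7)
412*y(-11) + 293 = 412*(-212/7) + 293 = -87344/7 + 293 = -85293/7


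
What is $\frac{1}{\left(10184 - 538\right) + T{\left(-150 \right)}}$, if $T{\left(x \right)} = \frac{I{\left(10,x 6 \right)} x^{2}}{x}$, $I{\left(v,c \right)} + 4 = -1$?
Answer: $\frac{1}{10396} \approx 9.6191 \cdot 10^{-5}$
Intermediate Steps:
$I{\left(v,c \right)} = -5$ ($I{\left(v,c \right)} = -4 - 1 = -5$)
$T{\left(x \right)} = - 5 x$ ($T{\left(x \right)} = \frac{\left(-5\right) x^{2}}{x} = - 5 x$)
$\frac{1}{\left(10184 - 538\right) + T{\left(-150 \right)}} = \frac{1}{\left(10184 - 538\right) - -750} = \frac{1}{\left(10184 - 538\right) + 750} = \frac{1}{9646 + 750} = \frac{1}{10396}$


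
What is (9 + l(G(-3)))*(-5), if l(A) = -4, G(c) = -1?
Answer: -25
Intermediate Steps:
(9 + l(G(-3)))*(-5) = (9 - 4)*(-5) = 5*(-5) = -25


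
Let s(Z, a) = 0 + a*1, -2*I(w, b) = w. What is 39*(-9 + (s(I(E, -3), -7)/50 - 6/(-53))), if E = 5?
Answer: -932919/2650 ≈ -352.04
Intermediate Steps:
I(w, b) = -w/2
s(Z, a) = a (s(Z, a) = 0 + a = a)
39*(-9 + (s(I(E, -3), -7)/50 - 6/(-53))) = 39*(-9 + (-7/50 - 6/(-53))) = 39*(-9 + (-7*1/50 - 6*(-1/53))) = 39*(-9 + (-7/50 + 6/53)) = 39*(-9 - 71/2650) = 39*(-23921/2650) = -932919/2650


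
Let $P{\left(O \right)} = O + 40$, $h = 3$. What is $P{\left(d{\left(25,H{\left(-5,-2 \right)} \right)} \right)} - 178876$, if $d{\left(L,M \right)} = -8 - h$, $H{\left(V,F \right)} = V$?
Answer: $-178847$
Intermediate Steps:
$d{\left(L,M \right)} = -11$ ($d{\left(L,M \right)} = -8 - 3 = -11$)
$P{\left(O \right)} = 40 + O$
$P{\left(d{\left(25,H{\left(-5,-2 \right)} \right)} \right)} - 178876 = \left(40 - 11\right) - 178876 = 29 - 178876 = -178847$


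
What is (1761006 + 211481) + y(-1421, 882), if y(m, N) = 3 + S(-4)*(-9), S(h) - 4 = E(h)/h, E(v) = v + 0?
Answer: 1972445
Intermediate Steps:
E(v) = v
S(h) = 5 (S(h) = 4 + h/h = 4 + 1 = 5)
y(m, N) = -42 (y(m, N) = 3 + 5*(-9) = 3 - 45 = -42)
(1761006 + 211481) + y(-1421, 882) = (1761006 + 211481) - 42 = 1972487 - 42 = 1972445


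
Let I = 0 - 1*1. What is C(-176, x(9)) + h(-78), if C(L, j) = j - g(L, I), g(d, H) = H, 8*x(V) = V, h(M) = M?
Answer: -607/8 ≈ -75.875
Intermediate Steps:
x(V) = V/8
I = -1 (I = 0 - 1 = -1)
C(L, j) = 1 + j (C(L, j) = j - 1*(-1) = j + 1 = 1 + j)
C(-176, x(9)) + h(-78) = (1 + (⅛)*9) - 78 = (1 + 9/8) - 78 = 17/8 - 78 = -607/8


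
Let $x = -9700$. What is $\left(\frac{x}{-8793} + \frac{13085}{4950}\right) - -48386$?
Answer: $\frac{46804014589}{967230} \approx 48390.0$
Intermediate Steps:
$\left(\frac{x}{-8793} + \frac{13085}{4950}\right) - -48386 = \left(- \frac{9700}{-8793} + \frac{13085}{4950}\right) - -48386 = \left(\left(-9700\right) \left(- \frac{1}{8793}\right) + 13085 \cdot \frac{1}{4950}\right) + 48386 = \left(\frac{9700}{8793} + \frac{2617}{990}\right) + 48386 = \frac{3623809}{967230} + 48386 = \frac{46804014589}{967230}$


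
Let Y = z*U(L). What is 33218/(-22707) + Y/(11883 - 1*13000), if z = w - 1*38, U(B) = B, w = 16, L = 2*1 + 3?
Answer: -34606736/25363719 ≈ -1.3644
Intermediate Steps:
L = 5 (L = 2 + 3 = 5)
z = -22 (z = 16 - 1*38 = 16 - 38 = -22)
Y = -110 (Y = -22*5 = -110)
33218/(-22707) + Y/(11883 - 1*13000) = 33218/(-22707) - 110/(11883 - 1*13000) = 33218*(-1/22707) - 110/(11883 - 13000) = -33218/22707 - 110/(-1117) = -33218/22707 - 110*(-1/1117) = -33218/22707 + 110/1117 = -34606736/25363719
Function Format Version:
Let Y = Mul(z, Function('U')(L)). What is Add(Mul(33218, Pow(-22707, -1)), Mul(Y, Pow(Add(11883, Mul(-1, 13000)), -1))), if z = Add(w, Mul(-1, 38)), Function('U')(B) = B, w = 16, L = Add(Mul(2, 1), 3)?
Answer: Rational(-34606736, 25363719) ≈ -1.3644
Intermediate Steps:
L = 5 (L = Add(2, 3) = 5)
z = -22 (z = Add(16, Mul(-1, 38)) = Add(16, -38) = -22)
Y = -110 (Y = Mul(-22, 5) = -110)
Add(Mul(33218, Pow(-22707, -1)), Mul(Y, Pow(Add(11883, Mul(-1, 13000)), -1))) = Add(Mul(33218, Pow(-22707, -1)), Mul(-110, Pow(Add(11883, Mul(-1, 13000)), -1))) = Add(Mul(33218, Rational(-1, 22707)), Mul(-110, Pow(Add(11883, -13000), -1))) = Add(Rational(-33218, 22707), Mul(-110, Pow(-1117, -1))) = Add(Rational(-33218, 22707), Mul(-110, Rational(-1, 1117))) = Add(Rational(-33218, 22707), Rational(110, 1117)) = Rational(-34606736, 25363719)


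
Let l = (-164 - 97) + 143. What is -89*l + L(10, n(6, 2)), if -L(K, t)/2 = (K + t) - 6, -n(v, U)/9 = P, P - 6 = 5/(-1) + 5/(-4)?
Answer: 20979/2 ≈ 10490.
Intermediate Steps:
P = -¼ (P = 6 + (5/(-1) + 5/(-4)) = 6 + (5*(-1) + 5*(-¼)) = 6 + (-5 - 5/4) = 6 - 25/4 = -¼ ≈ -0.25000)
l = -118 (l = -261 + 143 = -118)
n(v, U) = 9/4 (n(v, U) = -9*(-¼) = 9/4)
L(K, t) = 12 - 2*K - 2*t (L(K, t) = -2*((K + t) - 6) = -2*(-6 + K + t) = 12 - 2*K - 2*t)
-89*l + L(10, n(6, 2)) = -89*(-118) + (12 - 2*10 - 2*9/4) = 10502 + (12 - 20 - 9/2) = 10502 - 25/2 = 20979/2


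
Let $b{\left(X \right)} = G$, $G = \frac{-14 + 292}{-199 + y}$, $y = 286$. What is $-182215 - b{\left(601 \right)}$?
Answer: $- \frac{15852983}{87} \approx -1.8222 \cdot 10^{5}$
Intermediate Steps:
$G = \frac{278}{87}$ ($G = \frac{-14 + 292}{-199 + 286} = \frac{278}{87} \approx 3.1954$)
$b{\left(X \right)} = \frac{278}{87}$
$-182215 - b{\left(601 \right)} = -182215 - \frac{278}{87} = - \frac{15852983}{87}$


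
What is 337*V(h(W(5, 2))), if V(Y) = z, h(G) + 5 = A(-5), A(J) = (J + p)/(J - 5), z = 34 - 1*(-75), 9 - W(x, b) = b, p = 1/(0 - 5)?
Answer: 36733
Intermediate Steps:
p = -1/5 (p = 1/(-5) = -1/5 ≈ -0.20000)
W(x, b) = 9 - b
z = 109 (z = 34 + 75 = 109)
A(J) = (-1/5 + J)/(-5 + J) (A(J) = (J - 1/5)/(J - 5) = (-1/5 + J)/(-5 + J))
h(G) = -112/25 (h(G) = -5 + (-1/5 - 5)/(-5 - 5) = -5 - 26/5/(-10) = -5 - 1/10*(-26/5) = -5 + 13/25 = -112/25)
V(Y) = 109
337*V(h(W(5, 2))) = 337*109 = 36733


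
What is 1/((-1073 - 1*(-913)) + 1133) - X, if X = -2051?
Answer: 1995624/973 ≈ 2051.0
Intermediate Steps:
1/((-1073 - 1*(-913)) + 1133) - X = 1/((-1073 - 1*(-913)) + 1133) - 1*(-2051) = 1/((-1073 + 913) + 1133) + 2051 = 1/(-160 + 1133) + 2051 = 1/973 + 2051 = 1995624/973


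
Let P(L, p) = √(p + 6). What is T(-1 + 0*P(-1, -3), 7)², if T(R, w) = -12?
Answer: 144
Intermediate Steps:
P(L, p) = √(6 + p)
T(-1 + 0*P(-1, -3), 7)² = (-12)² = 144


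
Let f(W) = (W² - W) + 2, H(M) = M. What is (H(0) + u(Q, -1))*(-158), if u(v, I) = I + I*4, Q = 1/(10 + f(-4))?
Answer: 790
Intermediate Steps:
f(W) = 2 + W² - W
Q = 1/32 (Q = 1/(10 + (2 + (-4)² - 1*(-4))) = 1/(10 + (2 + 16 + 4)) = 1/(10 + 22) = 1/32 ≈ 0.031250)
u(v, I) = 5*I (u(v, I) = I + 4*I = 5*I)
(H(0) + u(Q, -1))*(-158) = (0 + 5*(-1))*(-158) = (0 - 5)*(-158) = -5*(-158) = 790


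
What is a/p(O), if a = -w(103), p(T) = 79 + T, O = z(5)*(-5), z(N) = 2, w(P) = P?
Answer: -103/69 ≈ -1.4928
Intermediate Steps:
O = -10 (O = 2*(-5) = -10)
a = -103 (a = -1*103 = -103)
a/p(O) = -103/(79 - 10) = -103/69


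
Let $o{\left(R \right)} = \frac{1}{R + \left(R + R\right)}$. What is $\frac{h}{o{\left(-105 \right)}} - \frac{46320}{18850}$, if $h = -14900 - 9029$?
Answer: $\frac{14208437343}{1885} \approx 7.5376 \cdot 10^{6}$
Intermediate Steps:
$h = -23929$
$o{\left(R \right)} = \frac{1}{3 R}$ ($o{\left(R \right)} = \frac{1}{R + 2 R} = \frac{1}{3 R}$)
$\frac{h}{o{\left(-105 \right)}} - \frac{46320}{18850} = - \frac{23929}{\frac{1}{3} \frac{1}{-105}} - \frac{46320}{18850} = - \frac{23929}{\frac{1}{3} \left(- \frac{1}{105}\right)} - \frac{4632}{1885} = - \frac{23929}{- \frac{1}{315}} - \frac{4632}{1885} = \left(-23929\right) \left(-315\right) - \frac{4632}{1885} = 7537635 - \frac{4632}{1885} = \frac{14208437343}{1885}$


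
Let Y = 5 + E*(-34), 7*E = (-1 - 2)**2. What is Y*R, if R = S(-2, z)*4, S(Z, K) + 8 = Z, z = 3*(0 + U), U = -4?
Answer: 10840/7 ≈ 1548.6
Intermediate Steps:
z = -12 (z = 3*(0 - 4) = 3*(-4) = -12)
E = 9/7 (E = (-1 - 2)**2/7 = (1/7)*(-3)**2 = (1/7)*9 = 9/7 ≈ 1.2857)
S(Z, K) = -8 + Z
R = -40 (R = (-8 - 2)*4 = -10*4 = -40)
Y = -271/7 (Y = 5 + (9/7)*(-34) = 5 - 306/7 = -271/7 ≈ -38.714)
Y*R = -271/7*(-40) = 10840/7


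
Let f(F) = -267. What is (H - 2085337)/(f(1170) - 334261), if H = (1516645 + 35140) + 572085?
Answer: -38533/334528 ≈ -0.11519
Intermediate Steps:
H = 2123870 (H = 1551785 + 572085 = 2123870)
(H - 2085337)/(f(1170) - 334261) = (2123870 - 2085337)/(-267 - 334261) = 38533/(-334528) = 38533*(-1/334528) = -38533/334528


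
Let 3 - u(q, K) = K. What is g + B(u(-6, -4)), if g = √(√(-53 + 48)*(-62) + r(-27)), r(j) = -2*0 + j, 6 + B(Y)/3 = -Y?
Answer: -39 + √(-27 - 62*I*√5) ≈ -31.442 - 9.1717*I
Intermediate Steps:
u(q, K) = 3 - K
B(Y) = -18 - 3*Y (B(Y) = -18 + 3*(-Y) = -18 - 3*Y)
r(j) = j (r(j) = 0 + j = j)
g = √(-27 - 62*I*√5) (g = √(√(-53 + 48)*(-62) - 27) = √(√(-5)*(-62) - 27) = √((I*√5)*(-62) - 27) = √(-62*I*√5 - 27) = √(-27 - 62*I*√5) ≈ 7.5578 - 9.1717*I)
g + B(u(-6, -4)) = √(-27 - 62*I*√5) + (-18 - 3*(3 - 1*(-4))) = √(-27 - 62*I*√5) + (-18 - 3*(3 + 4)) = √(-27 - 62*I*√5) + (-18 - 3*7) = √(-27 - 62*I*√5) + (-18 - 21) = √(-27 - 62*I*√5) - 39 = -39 + √(-27 - 62*I*√5)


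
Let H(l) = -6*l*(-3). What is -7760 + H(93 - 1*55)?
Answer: -7076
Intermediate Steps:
H(l) = 18*l
-7760 + H(93 - 1*55) = -7760 + 18*(93 - 1*55) = -7760 + 18*(93 - 55) = -7760 + 18*38 = -7760 + 684 = -7076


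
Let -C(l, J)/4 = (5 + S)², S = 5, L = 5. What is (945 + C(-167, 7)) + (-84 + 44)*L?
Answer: 345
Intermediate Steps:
C(l, J) = -400 (C(l, J) = -4*(5 + 5)² = -4*10² = -4*100 = -400)
(945 + C(-167, 7)) + (-84 + 44)*L = (945 - 400) + (-84 + 44)*5 = 545 - 40*5 = 545 - 200 = 345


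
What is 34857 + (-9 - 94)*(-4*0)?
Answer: 34857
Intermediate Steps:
34857 + (-9 - 94)*(-4*0) = 34857 - 103*0 = 34857 + 0 = 34857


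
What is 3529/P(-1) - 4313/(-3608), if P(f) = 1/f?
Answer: -12728319/3608 ≈ -3527.8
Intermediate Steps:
3529/P(-1) - 4313/(-3608) = 3529/(1/(-1)) - 4313/(-3608) = 3529/(-1) - 4313*(-1/3608) = 3529*(-1) + 4313/3608 = -3529 + 4313/3608 = -12728319/3608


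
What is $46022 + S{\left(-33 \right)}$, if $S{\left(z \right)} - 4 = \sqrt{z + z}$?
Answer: $46026 + i \sqrt{66} \approx 46026.0 + 8.124 i$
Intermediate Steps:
$S{\left(z \right)} = 4 + \sqrt{2} \sqrt{z}$ ($S{\left(z \right)} = 4 + \sqrt{z + z} = 4 + \sqrt{2 z} = 4 + \sqrt{2} \sqrt{z}$)
$46022 + S{\left(-33 \right)} = 46022 + \left(4 + \sqrt{2} \sqrt{-33}\right) = 46022 + \left(4 + \sqrt{2} i \sqrt{33}\right) = 46022 + \left(4 + i \sqrt{66}\right) = 46026 + i \sqrt{66}$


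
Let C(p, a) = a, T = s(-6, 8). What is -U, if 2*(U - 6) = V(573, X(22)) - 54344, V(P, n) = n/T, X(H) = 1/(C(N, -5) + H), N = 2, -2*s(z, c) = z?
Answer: 2770931/102 ≈ 27166.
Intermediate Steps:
s(z, c) = -z/2
T = 3 (T = -½*(-6) = 3)
X(H) = 1/(-5 + H)
V(P, n) = n/3
U = -2770931/102 (U = 6 + (1/(3*(-5 + 22)) - 54344)/2 = 6 + ((⅓)/17 - 54344)/2 = 6 + ((⅓)*(1/17) - 54344)/2 = 6 + (1/51 - 54344)/2 = 6 + (½)*(-2771543/51) = 6 - 2771543/102 = -2770931/102 ≈ -27166.)
-U = -1*(-2770931/102) = 2770931/102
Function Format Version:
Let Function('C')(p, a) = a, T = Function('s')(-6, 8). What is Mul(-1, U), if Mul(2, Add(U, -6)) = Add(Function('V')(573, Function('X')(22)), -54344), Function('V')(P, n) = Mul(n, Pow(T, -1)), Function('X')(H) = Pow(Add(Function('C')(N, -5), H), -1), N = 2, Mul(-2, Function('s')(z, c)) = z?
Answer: Rational(2770931, 102) ≈ 27166.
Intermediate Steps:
Function('s')(z, c) = Mul(Rational(-1, 2), z)
T = 3 (T = Mul(Rational(-1, 2), -6) = 3)
Function('X')(H) = Pow(Add(-5, H), -1)
Function('V')(P, n) = Mul(Rational(1, 3), n) (Function('V')(P, n) = Mul(n, Pow(3, -1)) = Mul(n, Rational(1, 3)) = Mul(Rational(1, 3), n))
U = Rational(-2770931, 102) (U = Add(6, Mul(Rational(1, 2), Add(Mul(Rational(1, 3), Pow(Add(-5, 22), -1)), -54344))) = Add(6, Mul(Rational(1, 2), Add(Mul(Rational(1, 3), Pow(17, -1)), -54344))) = Add(6, Mul(Rational(1, 2), Add(Mul(Rational(1, 3), Rational(1, 17)), -54344))) = Add(6, Mul(Rational(1, 2), Add(Rational(1, 51), -54344))) = Add(6, Mul(Rational(1, 2), Rational(-2771543, 51))) = Add(6, Rational(-2771543, 102)) = Rational(-2770931, 102) ≈ -27166.)
Mul(-1, U) = Mul(-1, Rational(-2770931, 102)) = Rational(2770931, 102)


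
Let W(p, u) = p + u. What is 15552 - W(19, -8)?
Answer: 15541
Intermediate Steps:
15552 - W(19, -8) = 15552 - (19 - 8) = 15552 - 1*11 = 15552 - 11 = 15541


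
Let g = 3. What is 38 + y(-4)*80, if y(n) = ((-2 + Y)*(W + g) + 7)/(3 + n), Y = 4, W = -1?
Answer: -842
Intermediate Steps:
y(n) = 11/(3 + n) (y(n) = ((-2 + 4)*(-1 + 3) + 7)/(3 + n) = (2*2 + 7)/(3 + n) = (4 + 7)/(3 + n) = 11/(3 + n))
38 + y(-4)*80 = 38 + (11/(3 - 4))*80 = 38 + (11/(-1))*80 = 38 + (11*(-1))*80 = 38 - 11*80 = 38 - 880 = -842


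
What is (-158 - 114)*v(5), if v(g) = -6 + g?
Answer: 272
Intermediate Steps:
(-158 - 114)*v(5) = (-158 - 114)*(-6 + 5) = -272*(-1) = 272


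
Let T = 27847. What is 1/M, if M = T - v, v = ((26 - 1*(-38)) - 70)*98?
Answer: 1/28435 ≈ 3.5168e-5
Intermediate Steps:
v = -588 (v = ((26 + 38) - 70)*98 = (64 - 70)*98 = -6*98 = -588)
M = 28435 (M = 27847 - 1*(-588) = 27847 + 588 = 28435)
1/M = 1/28435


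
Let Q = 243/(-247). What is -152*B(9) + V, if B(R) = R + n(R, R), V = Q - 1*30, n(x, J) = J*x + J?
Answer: -3724509/247 ≈ -15079.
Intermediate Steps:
Q = -243/247 (Q = 243*(-1/247) = -243/247 ≈ -0.98381)
n(x, J) = J + J*x
V = -7653/247 (V = -243/247 - 1*30 = -243/247 - 30 = -7653/247 ≈ -30.984)
B(R) = R + R*(1 + R)
-152*B(9) + V = -1368*(2 + 9) - 7653/247 = -1368*11 - 7653/247 = -152*99 - 7653/247 = -15048 - 7653/247 = -3724509/247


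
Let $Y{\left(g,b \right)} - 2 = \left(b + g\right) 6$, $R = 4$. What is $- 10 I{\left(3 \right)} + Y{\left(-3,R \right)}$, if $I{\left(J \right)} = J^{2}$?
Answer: $-82$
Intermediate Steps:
$Y{\left(g,b \right)} = 2 + 6 b + 6 g$ ($Y{\left(g,b \right)} = 2 + \left(b + g\right) 6 = 2 + \left(6 b + 6 g\right) = 2 + 6 b + 6 g$)
$- 10 I{\left(3 \right)} + Y{\left(-3,R \right)} = - 10 \cdot 3^{2} + \left(2 + 6 \cdot 4 + 6 \left(-3\right)\right) = \left(-10\right) 9 + \left(2 + 24 - 18\right) = -90 + 8 = -82$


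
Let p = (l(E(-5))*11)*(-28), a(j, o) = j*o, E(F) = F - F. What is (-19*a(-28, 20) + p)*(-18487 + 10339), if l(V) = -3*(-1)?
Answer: -79165968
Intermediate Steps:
E(F) = 0
l(V) = 3
p = -924 (p = (3*11)*(-28) = 33*(-28) = -924)
(-19*a(-28, 20) + p)*(-18487 + 10339) = (-(-532)*20 - 924)*(-18487 + 10339) = (-19*(-560) - 924)*(-8148) = (10640 - 924)*(-8148) = 9716*(-8148) = -79165968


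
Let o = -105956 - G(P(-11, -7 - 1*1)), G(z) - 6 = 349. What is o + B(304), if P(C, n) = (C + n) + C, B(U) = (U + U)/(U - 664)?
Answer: -4784071/45 ≈ -1.0631e+5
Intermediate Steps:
B(U) = 2*U/(-664 + U) (B(U) = (2*U)/(-664 + U) = 2*U/(-664 + U))
P(C, n) = n + 2*C
G(z) = 355 (G(z) = 6 + 349 = 355)
o = -106311 (o = -105956 - 1*355 = -105956 - 355 = -106311)
o + B(304) = -106311 + 2*304/(-664 + 304) = -106311 + 2*304/(-360) = -106311 + 2*304*(-1/360) = -106311 - 76/45 = -4784071/45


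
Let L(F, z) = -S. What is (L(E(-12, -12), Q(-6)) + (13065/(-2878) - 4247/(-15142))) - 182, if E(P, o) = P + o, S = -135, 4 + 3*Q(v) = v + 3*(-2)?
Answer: -558451284/10894669 ≈ -51.259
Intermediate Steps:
Q(v) = -10/3 + v/3 (Q(v) = -4/3 + (v + 3*(-2))/3 = -4/3 + (v - 6)/3 = -4/3 + (-6 + v)/3 = -4/3 + (-2 + v/3) = -10/3 + v/3)
L(F, z) = 135 (L(F, z) = -1*(-135) = 135)
(L(E(-12, -12), Q(-6)) + (13065/(-2878) - 4247/(-15142))) - 182 = (135 + (13065/(-2878) - 4247/(-15142))) - 182 = (135 + (13065*(-1/2878) - 4247*(-1/15142))) - 182 = (135 + (-13065/2878 + 4247/15142)) - 182 = (135 - 46401841/10894669) - 182 = 1424378474/10894669 - 182 = -558451284/10894669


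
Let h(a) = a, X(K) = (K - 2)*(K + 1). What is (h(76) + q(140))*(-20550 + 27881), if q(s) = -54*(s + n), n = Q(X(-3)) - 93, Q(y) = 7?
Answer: -20820040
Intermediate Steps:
X(K) = (1 + K)*(-2 + K) (X(K) = (-2 + K)*(1 + K) = (1 + K)*(-2 + K))
n = -86 (n = 7 - 93 = -86)
q(s) = 4644 - 54*s (q(s) = -54*(s - 86) = -54*(-86 + s) = 4644 - 54*s)
(h(76) + q(140))*(-20550 + 27881) = (76 + (4644 - 54*140))*(-20550 + 27881) = (76 + (4644 - 7560))*7331 = (76 - 2916)*7331 = -2840*7331 = -20820040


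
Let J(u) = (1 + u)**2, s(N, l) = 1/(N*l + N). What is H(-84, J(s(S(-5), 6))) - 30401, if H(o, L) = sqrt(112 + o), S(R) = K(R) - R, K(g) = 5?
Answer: -30401 + 2*sqrt(7) ≈ -30396.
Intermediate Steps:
S(R) = 5 - R
s(N, l) = 1/(N + N*l)
H(-84, J(s(S(-5), 6))) - 30401 = sqrt(112 - 84) - 30401 = sqrt(28) - 30401 = 2*sqrt(7) - 30401 = -30401 + 2*sqrt(7)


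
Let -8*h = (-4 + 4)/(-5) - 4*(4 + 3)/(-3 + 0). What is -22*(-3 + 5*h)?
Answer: 583/3 ≈ 194.33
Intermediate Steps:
h = -7/6 (h = -((-4 + 4)/(-5) - 4*(4 + 3)/(-3 + 0))/8 = -(0*(-⅕) - 4/((-3/7)))/8 = -(0 - 4/((-3*⅐)))/8 = -(0 - 4/(-3/7))/8 = -(0 - 4*(-7/3))/8 = -(0 + 28/3)/8 = -⅛*28/3 = -7/6 ≈ -1.1667)
-22*(-3 + 5*h) = -22*(-3 + 5*(-7/6)) = -22*(-3 - 35/6) = -22*(-53/6) = 583/3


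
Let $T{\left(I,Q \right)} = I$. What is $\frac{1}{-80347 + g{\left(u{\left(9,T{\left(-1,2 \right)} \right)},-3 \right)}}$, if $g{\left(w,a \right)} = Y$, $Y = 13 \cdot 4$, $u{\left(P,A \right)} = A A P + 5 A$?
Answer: $- \frac{1}{80295} \approx -1.2454 \cdot 10^{-5}$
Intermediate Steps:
$u{\left(P,A \right)} = 5 A + P A^{2}$ ($u{\left(P,A \right)} = A^{2} P + 5 A = P A^{2} + 5 A = 5 A + P A^{2}$)
$Y = 52$
$g{\left(w,a \right)} = 52$
$\frac{1}{-80347 + g{\left(u{\left(9,T{\left(-1,2 \right)} \right)},-3 \right)}} = \frac{1}{-80347 + 52} = \frac{1}{-80295} = - \frac{1}{80295}$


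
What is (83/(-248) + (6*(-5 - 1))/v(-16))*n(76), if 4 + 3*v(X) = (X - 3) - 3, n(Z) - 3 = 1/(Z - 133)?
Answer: 1046605/91884 ≈ 11.391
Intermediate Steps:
n(Z) = 3 + 1/(-133 + Z) (n(Z) = 3 + 1/(Z - 133) = 3 + 1/(-133 + Z))
v(X) = -10/3 + X/3 (v(X) = -4/3 + ((X - 3) - 3)/3 = -4/3 + ((-3 + X) - 3)/3 = -4/3 + (-6 + X)/3 = -4/3 + (-2 + X/3) = -10/3 + X/3)
(83/(-248) + (6*(-5 - 1))/v(-16))*n(76) = (83/(-248) + (6*(-5 - 1))/(-10/3 + (⅓)*(-16)))*((-398 + 3*76)/(-133 + 76)) = (83*(-1/248) + (6*(-6))/(-10/3 - 16/3))*((-398 + 228)/(-57)) = (-83/248 - 36/(-26/3))*(-1/57*(-170)) = (-83/248 - 36*(-3/26))*(170/57) = (-83/248 + 54/13)*(170/57) = (12313/3224)*(170/57) = 1046605/91884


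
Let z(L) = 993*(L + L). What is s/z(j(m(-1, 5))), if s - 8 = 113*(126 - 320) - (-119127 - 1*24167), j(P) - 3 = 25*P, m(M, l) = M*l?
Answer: -10115/20191 ≈ -0.50097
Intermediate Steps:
j(P) = 3 + 25*P
z(L) = 1986*L (z(L) = 993*(2*L) = 1986*L)
s = 121380 (s = 8 + (113*(126 - 320) - (-119127 - 1*24167)) = 8 + (113*(-194) - (-119127 - 24167)) = 8 + (-21922 - 1*(-143294)) = 8 + (-21922 + 143294) = 8 + 121372 = 121380)
s/z(j(m(-1, 5))) = 121380/((1986*(3 + 25*(-1*5)))) = 121380/((1986*(3 + 25*(-5)))) = 121380/((1986*(3 - 125))) = 121380/((1986*(-122))) = 121380/(-242292) = 121380*(-1/242292) = -10115/20191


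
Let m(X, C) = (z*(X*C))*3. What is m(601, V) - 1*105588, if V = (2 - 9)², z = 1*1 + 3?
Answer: 247800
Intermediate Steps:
z = 4 (z = 1 + 3 = 4)
V = 49 (V = (-7)² = 49)
m(X, C) = 12*C*X (m(X, C) = (4*(X*C))*3 = (4*(C*X))*3 = (4*C*X)*3 = 12*C*X)
m(601, V) - 1*105588 = 12*49*601 - 1*105588 = 353388 - 105588 = 247800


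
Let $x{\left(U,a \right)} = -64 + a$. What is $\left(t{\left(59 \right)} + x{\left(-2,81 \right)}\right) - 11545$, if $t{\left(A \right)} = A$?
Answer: $-11469$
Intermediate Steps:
$\left(t{\left(59 \right)} + x{\left(-2,81 \right)}\right) - 11545 = \left(59 + \left(-64 + 81\right)\right) - 11545 = \left(59 + 17\right) - 11545 = 76 - 11545 = -11469$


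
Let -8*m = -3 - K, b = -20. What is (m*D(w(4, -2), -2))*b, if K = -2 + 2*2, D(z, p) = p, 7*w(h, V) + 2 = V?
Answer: 25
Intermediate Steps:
w(h, V) = -2/7 + V/7
K = 2 (K = -2 + 4 = 2)
m = 5/8 (m = -(-3 - 1*2)/8 = -(-3 - 2)/8 = -1/8*(-5) = 5/8 ≈ 0.62500)
(m*D(w(4, -2), -2))*b = ((5/8)*(-2))*(-20) = -5/4*(-20) = 25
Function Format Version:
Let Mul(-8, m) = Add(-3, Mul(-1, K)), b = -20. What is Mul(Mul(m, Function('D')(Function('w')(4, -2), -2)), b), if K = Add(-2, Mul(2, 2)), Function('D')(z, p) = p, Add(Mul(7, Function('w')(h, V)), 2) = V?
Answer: 25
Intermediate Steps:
Function('w')(h, V) = Add(Rational(-2, 7), Mul(Rational(1, 7), V))
K = 2 (K = Add(-2, 4) = 2)
m = Rational(5, 8) (m = Mul(Rational(-1, 8), Add(-3, Mul(-1, 2))) = Mul(Rational(-1, 8), Add(-3, -2)) = Mul(Rational(-1, 8), -5) = Rational(5, 8) ≈ 0.62500)
Mul(Mul(m, Function('D')(Function('w')(4, -2), -2)), b) = Mul(Mul(Rational(5, 8), -2), -20) = Mul(Rational(-5, 4), -20) = 25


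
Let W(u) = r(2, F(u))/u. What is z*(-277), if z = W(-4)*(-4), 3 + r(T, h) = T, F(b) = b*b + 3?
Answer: 277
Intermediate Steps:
F(b) = 3 + b**2 (F(b) = b**2 + 3 = 3 + b**2)
r(T, h) = -3 + T
W(u) = -1/u (W(u) = (-3 + 2)/u = -1/u)
z = -1 (z = -1/(-4)*(-4) = -1*(-1/4)*(-4) = (1/4)*(-4) = -1)
z*(-277) = -1*(-277) = 277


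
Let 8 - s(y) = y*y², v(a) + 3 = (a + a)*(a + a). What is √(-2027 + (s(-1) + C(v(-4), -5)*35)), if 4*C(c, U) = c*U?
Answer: 3*I*√2083/2 ≈ 68.46*I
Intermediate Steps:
v(a) = -3 + 4*a² (v(a) = -3 + (a + a)*(a + a) = -3 + (2*a)*(2*a) = -3 + 4*a²)
C(c, U) = U*c/4 (C(c, U) = (c*U)/4 = (U*c)/4 = U*c/4)
s(y) = 8 - y³ (s(y) = 8 - y*y² = 8 - y³)
√(-2027 + (s(-1) + C(v(-4), -5)*35)) = √(-2027 + ((8 - 1*(-1)³) + ((¼)*(-5)*(-3 + 4*(-4)²))*35)) = √(-2027 + ((8 - 1*(-1)) + ((¼)*(-5)*(-3 + 4*16))*35)) = √(-2027 + ((8 + 1) + ((¼)*(-5)*(-3 + 64))*35)) = √(-2027 + (9 + ((¼)*(-5)*61)*35)) = √(-2027 + (9 - 305/4*35)) = √(-2027 + (9 - 10675/4)) = √(-2027 - 10639/4) = √(-18747/4) = 3*I*√2083/2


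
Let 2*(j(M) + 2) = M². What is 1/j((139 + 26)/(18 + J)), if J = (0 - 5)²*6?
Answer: -6272/9519 ≈ -0.65889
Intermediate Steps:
J = 150 (J = (-5)²*6 = 25*6 = 150)
j(M) = -2 + M²/2
1/j((139 + 26)/(18 + J)) = 1/(-2 + ((139 + 26)/(18 + 150))²/2) = 1/(-2 + (165/168)²/2) = 1/(-2 + (165*(1/168))²/2) = 1/(-2 + (55/56)²/2) = 1/(-2 + (½)*(3025/3136)) = 1/(-2 + 3025/6272) = 1/(-9519/6272) = -6272/9519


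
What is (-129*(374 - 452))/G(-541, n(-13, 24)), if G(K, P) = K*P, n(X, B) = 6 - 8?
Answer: 5031/541 ≈ 9.2994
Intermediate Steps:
n(X, B) = -2
(-129*(374 - 452))/G(-541, n(-13, 24)) = (-129*(374 - 452))/((-541*(-2))) = -129*(-78)/1082 = 10062*(1/1082) = 5031/541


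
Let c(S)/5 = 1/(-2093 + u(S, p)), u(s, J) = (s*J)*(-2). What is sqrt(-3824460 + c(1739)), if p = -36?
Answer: I*sqrt(2318739995650717)/24623 ≈ 1955.6*I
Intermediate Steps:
u(s, J) = -2*J*s (u(s, J) = (J*s)*(-2) = -2*J*s)
c(S) = 5/(-2093 + 72*S) (c(S) = 5/(-2093 - 2*(-36)*S) = 5/(-2093 + 72*S))
sqrt(-3824460 + c(1739)) = sqrt(-3824460 + 5/(-2093 + 72*1739)) = sqrt(-3824460 + 5/(-2093 + 125208)) = sqrt(-3824460 + 5/123115) = sqrt(-3824460 + 5*(1/123115)) = sqrt(-3824460 + 1/24623) = sqrt(-94169678579/24623) = I*sqrt(2318739995650717)/24623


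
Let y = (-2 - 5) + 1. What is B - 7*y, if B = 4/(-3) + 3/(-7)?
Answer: 845/21 ≈ 40.238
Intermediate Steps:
B = -37/21 (B = 4*(-⅓) + 3*(-⅐) = -4/3 - 3/7 = -37/21 ≈ -1.7619)
y = -6 (y = -7 + 1 = -6)
B - 7*y = -37/21 - 7*(-6) = -37/21 + 42 = 845/21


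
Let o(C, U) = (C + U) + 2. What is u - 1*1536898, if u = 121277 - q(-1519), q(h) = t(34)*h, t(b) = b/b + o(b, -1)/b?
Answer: -48026303/34 ≈ -1.4125e+6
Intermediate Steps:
o(C, U) = 2 + C + U
t(b) = 1 + (1 + b)/b (t(b) = b/b + (2 + b - 1)/b = 1 + (1 + b)/b)
q(h) = 69*h/34 (q(h) = (2 + 1/34)*h = 69*h/34)
u = 4228229/34 (u = 121277 - 69*(-1519)/34 = 121277 - 1*(-104811/34) = 121277 + 104811/34 = 4228229/34 ≈ 1.2436e+5)
u - 1*1536898 = 4228229/34 - 1*1536898 = 4228229/34 - 1536898 = -48026303/34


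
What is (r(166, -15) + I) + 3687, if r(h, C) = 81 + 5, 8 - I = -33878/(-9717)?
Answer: 36706099/9717 ≈ 3777.5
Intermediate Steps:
I = 43858/9717 (I = 8 - (-33878)/(-9717) = 8 - (-33878)*(-1)/9717 = 8 - 1*33878/9717 = 8 - 33878/9717 = 43858/9717 ≈ 4.5135)
r(h, C) = 86
(r(166, -15) + I) + 3687 = (86 + 43858/9717) + 3687 = 879520/9717 + 3687 = 36706099/9717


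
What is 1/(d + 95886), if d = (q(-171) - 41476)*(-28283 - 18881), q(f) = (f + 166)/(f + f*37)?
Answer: 3249/6355920949640 ≈ 5.1118e-10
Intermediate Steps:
q(f) = (166 + f)/(38*f) (q(f) = (166 + f)/(f + 37*f) = (166 + f)/((38*f)) = (166 + f)*(1/(38*f)) = (166 + f)/(38*f))
d = 6355609416026/3249 (d = ((1/38)*(166 - 171)/(-171) - 41476)*(-28283 - 18881) = ((1/38)*(-1/171)*(-5) - 41476)*(-47164) = (5/6498 - 41476)*(-47164) = -269511043/6498*(-47164) = 6355609416026/3249 ≈ 1.9562e+9)
1/(d + 95886) = 1/(6355609416026/3249 + 95886) = 1/(6355920949640/3249) = 3249/6355920949640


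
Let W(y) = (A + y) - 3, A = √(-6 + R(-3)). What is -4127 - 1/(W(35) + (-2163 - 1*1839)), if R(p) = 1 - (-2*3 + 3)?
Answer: -32522619292/7880451 + I*√2/15760902 ≈ -4127.0 + 8.9729e-8*I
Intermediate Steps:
R(p) = 4 (R(p) = 1 - (-6 + 3) = 1 - 1*(-3) = 1 + 3 = 4)
A = I*√2 (A = √(-6 + 4) = √(-2) = I*√2 ≈ 1.4142*I)
W(y) = -3 + y + I*√2 (W(y) = (I*√2 + y) - 3 = (y + I*√2) - 3 = -3 + y + I*√2)
-4127 - 1/(W(35) + (-2163 - 1*1839)) = -4127 - 1/((-3 + 35 + I*√2) + (-2163 - 1*1839)) = -4127 - 1/((32 + I*√2) + (-2163 - 1839)) = -4127 - 1/((32 + I*√2) - 4002) = -4127 - 1/(-3970 + I*√2)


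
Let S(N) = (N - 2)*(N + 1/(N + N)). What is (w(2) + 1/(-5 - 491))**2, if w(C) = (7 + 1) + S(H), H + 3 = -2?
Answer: 11744273641/6150400 ≈ 1909.5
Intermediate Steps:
H = -5 (H = -3 - 2 = -5)
S(N) = (-2 + N)*(N + 1/(2*N))
w(C) = 437/10 (w(C) = (7 + 1) + (1/2 + (-5)**2 - 1/(-5) - 2*(-5)) = 8 + (1/2 + 25 - 1*(-1/5) + 10) = 8 + (1/2 + 25 + 1/5 + 10) = 8 + 357/10 = 437/10)
(w(2) + 1/(-5 - 491))**2 = (437/10 + 1/(-5 - 491))**2 = (437/10 + 1/(-496))**2 = (437/10 - 1/496)**2 = (108371/2480)**2 = 11744273641/6150400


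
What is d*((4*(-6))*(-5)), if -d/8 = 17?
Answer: -16320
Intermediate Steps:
d = -136 (d = -8*17 = -136)
d*((4*(-6))*(-5)) = -136*4*(-6)*(-5) = -(-3264)*(-5) = -136*120 = -16320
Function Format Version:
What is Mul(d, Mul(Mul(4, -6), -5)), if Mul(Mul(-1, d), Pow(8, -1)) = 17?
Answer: -16320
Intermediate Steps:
d = -136 (d = Mul(-8, 17) = -136)
Mul(d, Mul(Mul(4, -6), -5)) = Mul(-136, Mul(Mul(4, -6), -5)) = Mul(-136, Mul(-24, -5)) = Mul(-136, 120) = -16320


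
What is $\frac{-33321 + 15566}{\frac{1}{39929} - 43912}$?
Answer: $\frac{708939395}{1753362247} \approx 0.40433$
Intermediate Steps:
$\frac{-33321 + 15566}{\frac{1}{39929} - 43912} = - \frac{17755}{\frac{1}{39929} - 43912} = - \frac{17755}{- \frac{1753362247}{39929}} = \left(-17755\right) \left(- \frac{39929}{1753362247}\right) = \frac{708939395}{1753362247}$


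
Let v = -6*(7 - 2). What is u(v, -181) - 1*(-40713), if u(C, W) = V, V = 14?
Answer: 40727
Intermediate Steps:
v = -30 (v = -6*5 = -30)
u(C, W) = 14
u(v, -181) - 1*(-40713) = 14 - 1*(-40713) = 14 + 40713 = 40727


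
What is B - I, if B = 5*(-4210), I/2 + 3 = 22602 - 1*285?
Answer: -65678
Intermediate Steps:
I = 44628 (I = -6 + 2*(22602 - 1*285) = -6 + 2*(22602 - 285) = -6 + 2*22317 = -6 + 44634 = 44628)
B = -21050
B - I = -21050 - 1*44628 = -21050 - 44628 = -65678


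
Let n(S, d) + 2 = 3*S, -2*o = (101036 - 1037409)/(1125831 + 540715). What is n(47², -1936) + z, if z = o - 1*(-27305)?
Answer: 113092747933/3333092 ≈ 33930.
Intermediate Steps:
o = 936373/3333092 (o = -(101036 - 1037409)/(2*(1125831 + 540715)) = -(-936373)/(2*1666546) = -½*(-936373/1666546) = 936373/3333092 ≈ 0.28093)
n(S, d) = -2 + 3*S
z = 91011013433/3333092 (z = 936373/3333092 - 1*(-27305) = 936373/3333092 + 27305 = 91011013433/3333092 ≈ 27305.)
n(47², -1936) + z = (-2 + 3*47²) + 91011013433/3333092 = (-2 + 3*2209) + 91011013433/3333092 = (-2 + 6627) + 91011013433/3333092 = 6625 + 91011013433/3333092 = 113092747933/3333092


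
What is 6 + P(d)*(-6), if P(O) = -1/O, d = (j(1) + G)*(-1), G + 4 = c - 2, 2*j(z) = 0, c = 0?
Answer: 7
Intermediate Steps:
j(z) = 0 (j(z) = (½)*0 = 0)
G = -6 (G = -4 + (0 - 2) = -4 - 2 = -6)
d = 6 (d = (0 - 6)*(-1) = -6*(-1) = 6)
6 + P(d)*(-6) = 6 - 1/6*(-6) = 6 - 1*⅙*(-6) = 6 - ⅙*(-6) = 6 + 1 = 7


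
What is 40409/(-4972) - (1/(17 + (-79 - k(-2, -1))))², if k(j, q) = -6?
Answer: -31681899/3898048 ≈ -8.1276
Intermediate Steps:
40409/(-4972) - (1/(17 + (-79 - k(-2, -1))))² = 40409/(-4972) - (1/(17 + (-79 - 1*(-6))))² = 40409*(-1/4972) - (1/(17 + (-79 + 6)))² = -40409/4972 - (1/(17 - 73))² = -40409/4972 - (1/(-56))² = -40409/4972 - (-1/56)² = -40409/4972 - 1*1/3136 = -40409/4972 - 1/3136 = -31681899/3898048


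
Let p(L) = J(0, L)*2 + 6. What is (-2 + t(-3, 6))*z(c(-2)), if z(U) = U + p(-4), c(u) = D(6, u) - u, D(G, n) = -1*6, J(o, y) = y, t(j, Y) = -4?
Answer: 36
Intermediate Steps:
p(L) = 6 + 2*L (p(L) = L*2 + 6 = 2*L + 6 = 6 + 2*L)
D(G, n) = -6
c(u) = -6 - u
z(U) = -2 + U (z(U) = U + (6 + 2*(-4)) = U + (6 - 8) = U - 2 = -2 + U)
(-2 + t(-3, 6))*z(c(-2)) = (-2 - 4)*(-2 + (-6 - 1*(-2))) = -6*(-2 + (-6 + 2)) = -6*(-2 - 4) = -6*(-6) = 36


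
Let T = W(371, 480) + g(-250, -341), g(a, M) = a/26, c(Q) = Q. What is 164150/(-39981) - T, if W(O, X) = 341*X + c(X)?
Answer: -85319788805/519753 ≈ -1.6415e+5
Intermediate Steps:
W(O, X) = 342*X (W(O, X) = 341*X + X = 342*X)
g(a, M) = a/26 (g(a, M) = a*(1/26) = a/26)
T = 2133955/13 (T = 342*480 + (1/26)*(-250) = 164160 - 125/13 = 2133955/13 ≈ 1.6415e+5)
164150/(-39981) - T = 164150/(-39981) - 1*2133955/13 = 164150*(-1/39981) - 2133955/13 = -164150/39981 - 2133955/13 = -85319788805/519753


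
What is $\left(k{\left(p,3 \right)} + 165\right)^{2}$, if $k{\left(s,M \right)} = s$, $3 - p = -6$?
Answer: $30276$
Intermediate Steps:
$p = 9$ ($p = 3 - -6 = 3 + 6 = 9$)
$\left(k{\left(p,3 \right)} + 165\right)^{2} = \left(9 + 165\right)^{2} = 174^{2} = 30276$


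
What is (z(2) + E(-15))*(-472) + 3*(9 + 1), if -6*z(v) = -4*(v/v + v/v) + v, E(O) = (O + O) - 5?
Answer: 16078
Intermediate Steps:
E(O) = -5 + 2*O (E(O) = 2*O - 5 = -5 + 2*O)
z(v) = 4/3 - v/6 (z(v) = -(-4*(v/v + v/v) + v)/6 = -(-4*(1 + 1) + v)/6 = -(-4*2 + v)/6 = -(-8 + v)/6 = 4/3 - v/6)
(z(2) + E(-15))*(-472) + 3*(9 + 1) = ((4/3 - 1/6*2) + (-5 + 2*(-15)))*(-472) + 3*(9 + 1) = ((4/3 - 1/3) + (-5 - 30))*(-472) + 3*10 = (1 - 35)*(-472) + 30 = -34*(-472) + 30 = 16048 + 30 = 16078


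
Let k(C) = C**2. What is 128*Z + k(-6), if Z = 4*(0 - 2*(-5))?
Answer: 5156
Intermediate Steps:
Z = 40 (Z = 4*(0 + 10) = 4*10 = 40)
128*Z + k(-6) = 128*40 + (-6)**2 = 5120 + 36 = 5156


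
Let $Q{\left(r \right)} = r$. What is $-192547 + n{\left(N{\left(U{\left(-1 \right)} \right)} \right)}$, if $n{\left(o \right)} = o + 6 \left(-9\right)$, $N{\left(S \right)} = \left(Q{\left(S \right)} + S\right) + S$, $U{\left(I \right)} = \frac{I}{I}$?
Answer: $-192598$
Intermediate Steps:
$U{\left(I \right)} = 1$
$N{\left(S \right)} = 3 S$ ($N{\left(S \right)} = \left(S + S\right) + S = 2 S + S = 3 S$)
$n{\left(o \right)} = -54 + o$ ($n{\left(o \right)} = o - 54 = -54 + o$)
$-192547 + n{\left(N{\left(U{\left(-1 \right)} \right)} \right)} = -192547 + \left(-54 + 3 \cdot 1\right) = -192547 + \left(-54 + 3\right) = -192547 - 51 = -192598$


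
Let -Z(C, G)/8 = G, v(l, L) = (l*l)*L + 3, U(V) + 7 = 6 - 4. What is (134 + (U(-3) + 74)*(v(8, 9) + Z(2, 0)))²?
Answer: 1606807225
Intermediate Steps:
U(V) = -5 (U(V) = -7 + (6 - 4) = -7 + 2 = -5)
v(l, L) = 3 + L*l² (v(l, L) = l²*L + 3 = L*l² + 3 = 3 + L*l²)
Z(C, G) = -8*G
(134 + (U(-3) + 74)*(v(8, 9) + Z(2, 0)))² = (134 + (-5 + 74)*((3 + 9*8²) - 8*0))² = (134 + 69*((3 + 9*64) + 0))² = (134 + 69*((3 + 576) + 0))² = (134 + 69*(579 + 0))² = (134 + 69*579)² = (134 + 39951)² = 40085² = 1606807225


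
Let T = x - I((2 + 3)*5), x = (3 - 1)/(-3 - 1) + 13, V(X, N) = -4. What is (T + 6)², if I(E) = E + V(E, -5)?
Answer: 25/4 ≈ 6.2500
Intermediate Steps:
I(E) = -4 + E (I(E) = E - 4 = -4 + E)
x = 25/2 (x = 2/(-4) + 13 = 2*(-¼) + 13 = -½ + 13 = 25/2 ≈ 12.500)
T = -17/2 (T = 25/2 - (-4 + (2 + 3)*5) = 25/2 - (-4 + 5*5) = 25/2 - (-4 + 25) = 25/2 - 1*21 = 25/2 - 21 = -17/2 ≈ -8.5000)
(T + 6)² = (-17/2 + 6)² = (-5/2)² = 25/4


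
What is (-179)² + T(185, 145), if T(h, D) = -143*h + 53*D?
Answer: 13271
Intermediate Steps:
(-179)² + T(185, 145) = (-179)² + (-143*185 + 53*145) = 32041 + (-26455 + 7685) = 32041 - 18770 = 13271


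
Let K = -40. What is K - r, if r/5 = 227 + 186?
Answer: -2105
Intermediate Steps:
r = 2065 (r = 5*(227 + 186) = 5*413 = 2065)
K - r = -40 - 1*2065 = -40 - 2065 = -2105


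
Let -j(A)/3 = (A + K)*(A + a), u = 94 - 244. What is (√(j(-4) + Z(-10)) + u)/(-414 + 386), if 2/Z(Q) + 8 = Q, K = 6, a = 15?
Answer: 75/14 - I*√595/84 ≈ 5.3571 - 0.29039*I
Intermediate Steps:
u = -150
Z(Q) = 2/(-8 + Q)
j(A) = -3*(6 + A)*(15 + A) (j(A) = -3*(A + 6)*(A + 15) = -3*(6 + A)*(15 + A))
(√(j(-4) + Z(-10)) + u)/(-414 + 386) = (√((-270 - 63*(-4) - 3*(-4)²) + 2/(-8 - 10)) - 150)/(-414 + 386) = (√((-270 + 252 - 3*16) + 2/(-18)) - 150)/(-28) = (√((-270 + 252 - 48) + 2*(-1/18)) - 150)*(-1/28) = (√(-66 - ⅑) - 150)*(-1/28) = (√(-595/9) - 150)*(-1/28) = (I*√595/3 - 150)*(-1/28) = (-150 + I*√595/3)*(-1/28) = 75/14 - I*√595/84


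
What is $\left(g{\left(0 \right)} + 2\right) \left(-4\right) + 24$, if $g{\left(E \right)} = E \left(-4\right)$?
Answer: $16$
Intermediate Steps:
$g{\left(E \right)} = - 4 E$
$\left(g{\left(0 \right)} + 2\right) \left(-4\right) + 24 = \left(\left(-4\right) 0 + 2\right) \left(-4\right) + 24 = \left(0 + 2\right) \left(-4\right) + 24 = 2 \left(-4\right) + 24 = -8 + 24 = 16$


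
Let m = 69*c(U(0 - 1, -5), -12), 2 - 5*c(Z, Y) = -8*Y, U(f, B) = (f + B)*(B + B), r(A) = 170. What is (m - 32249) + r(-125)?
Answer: -166881/5 ≈ -33376.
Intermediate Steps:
U(f, B) = 2*B*(B + f) (U(f, B) = (B + f)*(2*B) = 2*B*(B + f))
c(Z, Y) = ⅖ + 8*Y/5 (c(Z, Y) = ⅖ - (-8)*Y/5 = ⅖ + 8*Y/5)
m = -6486/5 (m = 69*(⅖ + (8/5)*(-12)) = 69*(⅖ - 96/5) = 69*(-94/5) = -6486/5 ≈ -1297.2)
(m - 32249) + r(-125) = (-6486/5 - 32249) + 170 = -167731/5 + 170 = -166881/5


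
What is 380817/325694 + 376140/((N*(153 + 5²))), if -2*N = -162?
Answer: 21332860111/782642682 ≈ 27.257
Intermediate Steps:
N = 81 (N = -½*(-162) = 81)
380817/325694 + 376140/((N*(153 + 5²))) = 380817/325694 + 376140/((81*(153 + 5²))) = 380817*(1/325694) + 376140/((81*(153 + 25))) = 380817/325694 + 376140/((81*178)) = 380817/325694 + 376140/14418 = 380817/325694 + 376140*(1/14418) = 380817/325694 + 62690/2403 = 21332860111/782642682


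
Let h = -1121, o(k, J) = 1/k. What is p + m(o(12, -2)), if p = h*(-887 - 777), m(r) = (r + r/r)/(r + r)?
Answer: 3730701/2 ≈ 1.8654e+6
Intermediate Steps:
m(r) = (1 + r)/(2*r) (m(r) = (r + 1)/((2*r)) = (1 + r)*(1/(2*r)) = (1 + r)/(2*r))
p = 1865344 (p = -1121*(-887 - 777) = -1121*(-1664) = 1865344)
p + m(o(12, -2)) = 1865344 + (1 + 1/12)/(2*(1/12)) = 1865344 + (1/2)*12*(13/12) = 1865344 + 13/2 = 3730701/2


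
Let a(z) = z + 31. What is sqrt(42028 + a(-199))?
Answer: 2*sqrt(10465) ≈ 204.60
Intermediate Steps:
a(z) = 31 + z
sqrt(42028 + a(-199)) = sqrt(42028 + (31 - 199)) = sqrt(42028 - 168) = sqrt(41860) = 2*sqrt(10465)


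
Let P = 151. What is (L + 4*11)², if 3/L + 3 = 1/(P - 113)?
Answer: 23600164/12769 ≈ 1848.2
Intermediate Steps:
L = -114/113 (L = 3/(-3 + 1/(151 - 113)) = 3/(-3 + 1/38) = 3/(-113/38) = 3*(-38/113) = -114/113 ≈ -1.0089)
(L + 4*11)² = (-114/113 + 4*11)² = (-114/113 + 44)² = (4858/113)² = 23600164/12769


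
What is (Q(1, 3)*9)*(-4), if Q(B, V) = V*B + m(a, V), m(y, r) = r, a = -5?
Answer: -216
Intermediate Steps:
Q(B, V) = V + B*V (Q(B, V) = V*B + V = B*V + V = V + B*V)
(Q(1, 3)*9)*(-4) = ((3*(1 + 1))*9)*(-4) = ((3*2)*9)*(-4) = (6*9)*(-4) = 54*(-4) = -216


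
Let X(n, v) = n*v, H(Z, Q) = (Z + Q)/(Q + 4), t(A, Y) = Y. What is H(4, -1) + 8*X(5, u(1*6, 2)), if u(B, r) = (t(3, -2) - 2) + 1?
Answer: -119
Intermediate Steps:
u(B, r) = -3 (u(B, r) = (-2 - 2) + 1 = -4 + 1 = -3)
H(Z, Q) = (Q + Z)/(4 + Q)
H(4, -1) + 8*X(5, u(1*6, 2)) = (-1 + 4)/(4 - 1) + 8*(5*(-3)) = 3/3 + 8*(-15) = (⅓)*3 - 120 = 1 - 120 = -119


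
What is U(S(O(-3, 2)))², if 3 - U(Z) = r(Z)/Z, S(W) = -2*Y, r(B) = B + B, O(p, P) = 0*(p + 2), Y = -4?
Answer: 1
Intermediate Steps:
O(p, P) = 0 (O(p, P) = 0*(2 + p) = 0)
r(B) = 2*B
S(W) = 8 (S(W) = -2*(-4) = 8)
U(Z) = 1 (U(Z) = 3 - 2*Z/Z = 3 - 1*2 = 3 - 2 = 1)
U(S(O(-3, 2)))² = 1² = 1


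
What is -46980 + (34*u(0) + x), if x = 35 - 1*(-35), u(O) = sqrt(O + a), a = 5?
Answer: -46910 + 34*sqrt(5) ≈ -46834.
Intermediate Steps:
u(O) = sqrt(5 + O) (u(O) = sqrt(O + 5) = sqrt(5 + O))
x = 70 (x = 35 + 35 = 70)
-46980 + (34*u(0) + x) = -46980 + (34*sqrt(5 + 0) + 70) = -46980 + (34*sqrt(5) + 70) = -46980 + (70 + 34*sqrt(5)) = -46910 + 34*sqrt(5)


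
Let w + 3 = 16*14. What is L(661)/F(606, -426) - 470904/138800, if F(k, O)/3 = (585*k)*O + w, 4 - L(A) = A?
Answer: -8889547619007/2620215026650 ≈ -3.3927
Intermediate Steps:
w = 221 (w = -3 + 16*14 = -3 + 224 = 221)
L(A) = 4 - A
F(k, O) = 663 + 1755*O*k (F(k, O) = 3*((585*k)*O + 221) = 3*(585*O*k + 221) = 3*(221 + 585*O*k) = 663 + 1755*O*k)
L(661)/F(606, -426) - 470904/138800 = (4 - 1*661)/(663 + 1755*(-426)*606) - 470904/138800 = (4 - 661)/(663 - 453063780) - 470904*1/138800 = -657/(-453063117) - 58863/17350 = -657*(-1/453063117) - 58863/17350 = 219/151021039 - 58863/17350 = -8889547619007/2620215026650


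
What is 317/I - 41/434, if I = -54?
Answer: -34948/5859 ≈ -5.9648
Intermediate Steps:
317/I - 41/434 = 317/(-54) - 41/434 = 317*(-1/54) - 41*1/434 = -317/54 - 41/434 = -34948/5859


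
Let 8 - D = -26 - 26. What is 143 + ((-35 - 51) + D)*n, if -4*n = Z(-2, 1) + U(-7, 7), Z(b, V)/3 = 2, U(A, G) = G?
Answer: 455/2 ≈ 227.50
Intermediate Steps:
D = 60 (D = 8 - (-26 - 26) = 8 - 1*(-52) = 8 + 52 = 60)
Z(b, V) = 6 (Z(b, V) = 3*2 = 6)
n = -13/4 (n = -(6 + 7)/4 = -¼*13 = -13/4 ≈ -3.2500)
143 + ((-35 - 51) + D)*n = 143 + ((-35 - 51) + 60)*(-13/4) = 143 + (-86 + 60)*(-13/4) = 143 - 26*(-13/4) = 143 + 169/2 = 455/2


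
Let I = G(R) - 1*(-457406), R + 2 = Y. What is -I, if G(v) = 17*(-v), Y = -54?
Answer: -458358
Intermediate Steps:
R = -56 (R = -2 - 54 = -56)
G(v) = -17*v
I = 458358 (I = -17*(-56) - 1*(-457406) = 952 + 457406 = 458358)
-I = -1*458358 = -458358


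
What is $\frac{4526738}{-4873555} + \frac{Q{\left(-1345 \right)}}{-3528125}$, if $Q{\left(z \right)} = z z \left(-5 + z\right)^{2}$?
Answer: $- \frac{5141719579403102}{5502243595} \approx -9.3448 \cdot 10^{5}$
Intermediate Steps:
$Q{\left(z \right)} = z^{2} \left(-5 + z\right)^{2}$
$\frac{4526738}{-4873555} + \frac{Q{\left(-1345 \right)}}{-3528125} = \frac{4526738}{-4873555} + \frac{\left(-1345\right)^{2} \left(-5 - 1345\right)^{2}}{-3528125} = 4526738 \left(- \frac{1}{4873555}\right) + 1809025 \left(-1350\right)^{2} \left(- \frac{1}{3528125}\right) = - \frac{4526738}{4873555} + 1809025 \cdot 1822500 \left(- \frac{1}{3528125}\right) = - \frac{4526738}{4873555} + 3296948062500 \left(- \frac{1}{3528125}\right) = - \frac{4526738}{4873555} - \frac{1055023380}{1129} = - \frac{5141719579403102}{5502243595}$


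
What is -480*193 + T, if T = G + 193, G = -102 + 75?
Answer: -92474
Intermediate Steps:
G = -27
T = 166 (T = -27 + 193 = 166)
-480*193 + T = -480*193 + 166 = -92640 + 166 = -92474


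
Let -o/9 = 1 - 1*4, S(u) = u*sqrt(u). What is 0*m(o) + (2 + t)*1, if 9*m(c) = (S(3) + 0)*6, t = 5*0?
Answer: 2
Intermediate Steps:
t = 0
S(u) = u**(3/2)
o = 27 (o = -9*(1 - 1*4) = -9*(1 - 4) = -9*(-3) = 27)
m(c) = 2*sqrt(3) (m(c) = ((3**(3/2) + 0)*6)/9 = ((3*sqrt(3) + 0)*6)/9 = ((3*sqrt(3))*6)/9 = (18*sqrt(3))/9 = 2*sqrt(3))
0*m(o) + (2 + t)*1 = 0*(2*sqrt(3)) + (2 + 0)*1 = 0 + 2*1 = 0 + 2 = 2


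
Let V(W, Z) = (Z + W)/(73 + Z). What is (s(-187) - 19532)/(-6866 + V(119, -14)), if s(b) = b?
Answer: 1163421/404989 ≈ 2.8727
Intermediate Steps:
V(W, Z) = (W + Z)/(73 + Z)
(s(-187) - 19532)/(-6866 + V(119, -14)) = (-187 - 19532)/(-6866 + (119 - 14)/(73 - 14)) = -19719/(-6866 + 105/59) = -19719/(-404989/59) = -19719*(-59/404989) = 1163421/404989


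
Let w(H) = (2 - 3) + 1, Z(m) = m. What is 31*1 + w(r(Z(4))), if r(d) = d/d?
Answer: 31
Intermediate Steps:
r(d) = 1
w(H) = 0 (w(H) = -1 + 1 = 0)
31*1 + w(r(Z(4))) = 31*1 + 0 = 31 + 0 = 31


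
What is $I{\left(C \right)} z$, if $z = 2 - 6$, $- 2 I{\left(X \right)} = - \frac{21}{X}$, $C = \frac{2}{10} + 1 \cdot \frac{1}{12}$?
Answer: $- \frac{2520}{17} \approx -148.24$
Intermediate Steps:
$C = \frac{17}{60}$ ($C = 2 \cdot \frac{1}{10} + 1 \cdot \frac{1}{12} = \frac{1}{5} + \frac{1}{12} = \frac{17}{60} \approx 0.28333$)
$I{\left(X \right)} = \frac{21}{2 X}$ ($I{\left(X \right)} = - \frac{\left(-21\right) \frac{1}{X}}{2} = \frac{21}{2 X}$)
$z = -4$
$I{\left(C \right)} z = \frac{21}{2 \cdot \frac{17}{60}} \left(-4\right) = \frac{21}{2} \cdot \frac{60}{17} \left(-4\right) = \frac{630}{17} \left(-4\right) = - \frac{2520}{17}$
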